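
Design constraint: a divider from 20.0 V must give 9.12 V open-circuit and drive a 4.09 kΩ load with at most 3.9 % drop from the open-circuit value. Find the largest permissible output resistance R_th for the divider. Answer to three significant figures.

R_th ≤ 166 Ω

Loading drop = R_th/(R_th + R_L) ≤ 0.0390, so R_th ≤ R_L · ε/(1−ε) = 4.09 kΩ × 0.0390/0.9610 = 166 Ω.
(Any R1, R2 with R2/(R1+R2) = 0.456 and R1‖R2 ≤ 166 Ω will meet the spec.)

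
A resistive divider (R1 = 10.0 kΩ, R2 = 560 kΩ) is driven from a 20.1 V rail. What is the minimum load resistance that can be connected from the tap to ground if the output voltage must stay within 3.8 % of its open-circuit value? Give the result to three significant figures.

Output resistance R_th = R1‖R2 = (10.0 × 560)/570.0 = 9.825 kΩ.
The fractional drop is R_th/(R_th + R_L); requiring this ≤ 0.0380 gives R_L ≥ R_th(1/0.0380 − 1) = 9.825 × 25.32 = 249 kΩ.

R_L(min) ≈ 249 kΩ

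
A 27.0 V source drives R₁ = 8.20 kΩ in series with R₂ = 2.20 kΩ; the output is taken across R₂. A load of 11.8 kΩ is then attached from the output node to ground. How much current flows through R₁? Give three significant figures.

R₂‖R_L = 1.854 kΩ, so the source sees R₁ + R₂‖R_L = 10.05 kΩ.
I = 27.0 V / 10.05 kΩ = 2.69 mA.

I ≈ 2.69 mA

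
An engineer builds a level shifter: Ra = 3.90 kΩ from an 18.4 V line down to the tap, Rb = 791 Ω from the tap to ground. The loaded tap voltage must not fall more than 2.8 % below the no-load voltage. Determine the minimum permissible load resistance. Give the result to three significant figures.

R_L(min) ≈ 22.8 kΩ

Output resistance R_th = Ra‖Rb = (3900 × 791)/4691 = 657.6 Ω.
The fractional drop is R_th/(R_th + R_L); requiring this ≤ 0.0280 gives R_L ≥ R_th(1/0.0280 − 1) = 657.6 × 34.71 = 22.8 kΩ.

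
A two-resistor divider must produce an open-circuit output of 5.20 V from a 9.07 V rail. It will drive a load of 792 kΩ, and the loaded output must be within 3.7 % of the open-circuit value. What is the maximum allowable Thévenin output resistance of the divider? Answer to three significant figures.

Loading drop = R_th/(R_th + R_L) ≤ 0.0370, so R_th ≤ R_L · ε/(1−ε) = 792 kΩ × 0.0370/0.9630 = 30.4 kΩ.

R_th ≤ 30.4 kΩ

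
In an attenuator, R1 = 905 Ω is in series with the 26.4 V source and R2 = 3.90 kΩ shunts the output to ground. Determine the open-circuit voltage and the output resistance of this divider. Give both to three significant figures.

V_th is the open-circuit tap voltage: 26.4 × 3900/(905 + 3900) = 21.4 V.
With the supply zeroed, R1 and R2 appear in parallel from the tap: R_th = R1‖R2 = (905 × 3900)/4805 = 735 Ω.

V_th = 21.4 V, R_th = 735 Ω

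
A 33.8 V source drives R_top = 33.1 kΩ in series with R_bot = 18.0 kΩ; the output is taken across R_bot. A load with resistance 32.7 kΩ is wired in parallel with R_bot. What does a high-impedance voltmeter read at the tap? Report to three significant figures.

The load sits in parallel with R_bot: R_bot‖R_L = (18.0 × 32.7) / (18.0 + 32.7) = 11.61 kΩ.
V_out = 33.8 × 11.61 / (33.1 + 11.61) = 33.8 × 11.61/44.71 = 8.78 V.

V_out ≈ 8.78 V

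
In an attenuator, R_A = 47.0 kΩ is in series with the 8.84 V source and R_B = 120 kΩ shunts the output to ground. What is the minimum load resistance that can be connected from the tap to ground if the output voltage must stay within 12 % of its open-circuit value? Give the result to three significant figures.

Output resistance R_th = R_A‖R_B = (47.0 × 120)/167.0 = 33.77 kΩ.
The fractional drop is R_th/(R_th + R_L); requiring this ≤ 0.120 gives R_L ≥ R_th(1/0.120 − 1) = 33.77 × 7.333 = 248 kΩ.

R_L(min) ≈ 248 kΩ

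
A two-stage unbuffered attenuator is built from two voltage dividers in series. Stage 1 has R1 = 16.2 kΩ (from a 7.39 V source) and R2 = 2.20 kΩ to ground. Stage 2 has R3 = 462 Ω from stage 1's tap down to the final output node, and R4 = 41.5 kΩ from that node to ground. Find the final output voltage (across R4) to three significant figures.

V_out ≈ 0.835 V

Stage 2 presents R3+R4 = 41960 Ω as a load on stage 1's tap.
Stage 1's lower leg becomes R2‖(R3+R4) = 2090 Ω, so V_mid = 7.39 × 2090/18290 = 0.8446 V.
Stage 2 is itself unloaded: V_out = V_mid × R4/(R3+R4) = 0.8446 × 41500/41960 = 0.835 V.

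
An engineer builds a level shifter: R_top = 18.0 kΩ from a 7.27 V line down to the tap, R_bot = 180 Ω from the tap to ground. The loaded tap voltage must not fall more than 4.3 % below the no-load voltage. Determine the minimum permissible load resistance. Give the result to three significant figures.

R_L(min) ≈ 3.97 kΩ

Output resistance R_th = R_top‖R_bot = (18000 × 180)/18180 = 178.2 Ω.
The fractional drop is R_th/(R_th + R_L); requiring this ≤ 0.0430 gives R_L ≥ R_th(1/0.0430 − 1) = 178.2 × 22.26 = 3.97 kΩ.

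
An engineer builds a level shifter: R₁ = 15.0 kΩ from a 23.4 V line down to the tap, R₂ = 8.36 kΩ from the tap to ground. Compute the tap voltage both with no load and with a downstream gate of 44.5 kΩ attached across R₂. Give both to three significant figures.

Unloaded: 8.37 V; loaded: 7.47 V

Open-circuit: V = 23.4 × 8.36/(15.0 + 8.36) = 8.37 V.
With the load, R₂ becomes R₂‖R_L = 7.038 kΩ, so V = 23.4 × 7.038/22.04 = 7.47 V.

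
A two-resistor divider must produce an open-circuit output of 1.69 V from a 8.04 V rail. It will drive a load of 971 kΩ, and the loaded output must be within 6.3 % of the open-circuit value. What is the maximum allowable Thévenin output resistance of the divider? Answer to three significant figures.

Loading drop = R_th/(R_th + R_L) ≤ 0.0630, so R_th ≤ R_L · ε/(1−ε) = 971 kΩ × 0.0630/0.9370 = 65.3 kΩ.

R_th ≤ 65.3 kΩ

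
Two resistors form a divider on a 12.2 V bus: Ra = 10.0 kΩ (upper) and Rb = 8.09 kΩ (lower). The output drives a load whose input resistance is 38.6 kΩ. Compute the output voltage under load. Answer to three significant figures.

The load sits in parallel with Rb: Rb‖R_L = (8.09 × 38.6) / (8.09 + 38.6) = 6.688 kΩ.
V_out = 12.2 × 6.688 / (10.0 + 6.688) = 12.2 × 6.688/16.69 = 4.89 V.

V_out ≈ 4.89 V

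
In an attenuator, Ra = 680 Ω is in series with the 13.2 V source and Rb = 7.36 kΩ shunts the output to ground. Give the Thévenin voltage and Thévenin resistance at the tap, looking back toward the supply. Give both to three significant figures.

V_th is the open-circuit tap voltage: 13.2 × 7360/(680 + 7360) = 12.1 V.
With the supply zeroed, Ra and Rb appear in parallel from the tap: R_th = Ra‖Rb = (680 × 7360)/8040 = 622 Ω.

V_th = 12.1 V, R_th = 622 Ω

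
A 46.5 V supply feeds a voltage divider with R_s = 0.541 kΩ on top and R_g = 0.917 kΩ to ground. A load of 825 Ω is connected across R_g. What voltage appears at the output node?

The load sits in parallel with R_g: R_g‖R_L = (917 × 825) / (917 + 825) = 434.3 Ω.
V_out = 46.5 × 434.3 / (541 + 434.3) = 46.5 × 434.3/975.3 = 20.7 V.
(Unloaded it would have been 29.2 V.)

V_out ≈ 20.7 V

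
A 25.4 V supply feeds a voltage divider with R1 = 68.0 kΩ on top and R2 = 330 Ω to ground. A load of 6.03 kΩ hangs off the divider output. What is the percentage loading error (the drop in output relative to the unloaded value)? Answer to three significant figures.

5.16 %

The divider's output (Thévenin) resistance is R1‖R2 = 328.4 Ω.
Fractional drop under load = R_th/(R_th + R_L) = 328.4 / (328.4 + 6030) = 0.05165.
So the output falls by 5.16 %.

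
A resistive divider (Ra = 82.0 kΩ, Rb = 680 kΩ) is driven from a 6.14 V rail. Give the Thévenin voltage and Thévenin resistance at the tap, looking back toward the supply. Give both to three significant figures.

V_th = 5.48 V, R_th = 73.2 kΩ

V_th is the open-circuit tap voltage: 6.14 × 680/(82.0 + 680) = 5.48 V.
With the supply zeroed, Ra and Rb appear in parallel from the tap: R_th = Ra‖Rb = (82.0 × 680)/762.0 = 73.2 kΩ.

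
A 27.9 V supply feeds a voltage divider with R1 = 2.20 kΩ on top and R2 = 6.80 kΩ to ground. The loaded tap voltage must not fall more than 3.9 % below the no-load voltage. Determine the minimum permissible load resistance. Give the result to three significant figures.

Output resistance R_th = R1‖R2 = (2.20 × 6.80)/9.000 = 1.662 kΩ.
The fractional drop is R_th/(R_th + R_L); requiring this ≤ 0.0390 gives R_L ≥ R_th(1/0.0390 − 1) = 1.662 × 24.64 = 41.0 kΩ.

R_L(min) ≈ 41.0 kΩ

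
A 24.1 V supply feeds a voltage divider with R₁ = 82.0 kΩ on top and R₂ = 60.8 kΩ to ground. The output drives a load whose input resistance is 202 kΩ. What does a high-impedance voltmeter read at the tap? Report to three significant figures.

V_out ≈ 8.75 V

The load sits in parallel with R₂: R₂‖R_L = (60.8 × 202) / (60.8 + 202) = 46.73 kΩ.
V_out = 24.1 × 46.73 / (82.0 + 46.73) = 24.1 × 46.73/128.7 = 8.75 V.
(Unloaded it would have been 10.3 V.)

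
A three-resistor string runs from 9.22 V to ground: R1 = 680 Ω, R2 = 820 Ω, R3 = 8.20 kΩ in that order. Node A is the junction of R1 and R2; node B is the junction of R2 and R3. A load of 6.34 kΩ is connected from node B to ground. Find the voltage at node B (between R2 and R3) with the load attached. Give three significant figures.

V ≈ 6.50 V

At node B, R3 is in parallel with the load: R3‖R_L = 3576 Ω.
Below node A the resistance is R2 + (R3‖R_L) = 4396 Ω, so V_A = 9.22 × 4396/5076 = 7.985 V.
Then V_B = V_A × (R3‖R_L)/(R2 + R3‖R_L) = 7.985 × 3576/4396 = 6.50 V.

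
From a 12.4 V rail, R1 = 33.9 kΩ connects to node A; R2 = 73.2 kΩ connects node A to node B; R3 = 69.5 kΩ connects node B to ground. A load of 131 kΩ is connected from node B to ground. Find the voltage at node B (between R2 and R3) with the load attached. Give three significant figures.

V ≈ 3.69 V

At node B, R3 is in parallel with the load: R3‖R_L = 45.41 kΩ.
Below node A the resistance is R2 + (R3‖R_L) = 118.6 kΩ, so V_A = 12.4 × 118.6/152.5 = 9.644 V.
Then V_B = V_A × (R3‖R_L)/(R2 + R3‖R_L) = 9.644 × 45.41/118.6 = 3.69 V.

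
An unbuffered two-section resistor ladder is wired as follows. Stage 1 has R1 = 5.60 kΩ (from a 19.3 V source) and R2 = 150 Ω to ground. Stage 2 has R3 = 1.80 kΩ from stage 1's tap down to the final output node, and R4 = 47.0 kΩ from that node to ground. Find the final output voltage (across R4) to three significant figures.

V_out ≈ 0.483 V

Stage 2 presents R3+R4 = 48800 Ω as a load on stage 1's tap.
Stage 1's lower leg becomes R2‖(R3+R4) = 149.5 Ω, so V_mid = 19.3 × 149.5/5750 = 0.5020 V.
Stage 2 is itself unloaded: V_out = V_mid × R4/(R3+R4) = 0.5020 × 47000/48800 = 0.483 V.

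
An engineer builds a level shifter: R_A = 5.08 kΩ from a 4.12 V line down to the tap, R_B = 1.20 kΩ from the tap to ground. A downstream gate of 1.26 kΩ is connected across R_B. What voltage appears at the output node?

V_out ≈ 0.445 V

The load sits in parallel with R_B: R_B‖R_L = (1.20 × 1.26) / (1.20 + 1.26) = 0.6146 kΩ.
V_out = 4.12 × 0.6146 / (5.08 + 0.6146) = 4.12 × 0.6146/5.695 = 0.445 V.
(Unloaded it would have been 0.787 V.)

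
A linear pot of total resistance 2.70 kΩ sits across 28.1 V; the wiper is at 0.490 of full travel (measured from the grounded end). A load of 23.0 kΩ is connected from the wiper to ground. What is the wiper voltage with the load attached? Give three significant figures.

The wiper splits the pot into (1−α)R = 1.377 kΩ above and αR = 1.323 kΩ below.
Lower section ‖ load = 1.251 kΩ.
V_wiper = 28.1 × 1.251/(1.377 + 1.251) = 13.4 V.

V ≈ 13.4 V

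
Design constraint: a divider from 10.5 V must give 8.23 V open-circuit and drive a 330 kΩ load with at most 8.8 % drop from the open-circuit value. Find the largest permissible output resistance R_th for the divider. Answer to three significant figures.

Loading drop = R_th/(R_th + R_L) ≤ 0.0880, so R_th ≤ R_L · ε/(1−ε) = 330 kΩ × 0.0880/0.9120 = 31.8 kΩ.

R_th ≤ 31.8 kΩ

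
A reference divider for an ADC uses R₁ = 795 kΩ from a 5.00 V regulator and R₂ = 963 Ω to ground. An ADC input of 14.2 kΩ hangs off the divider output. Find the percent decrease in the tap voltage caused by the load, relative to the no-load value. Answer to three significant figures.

The divider's output (Thévenin) resistance is R₁‖R₂ = 961.8 Ω.
Fractional drop under load = R_th/(R_th + R_L) = 961.8 / (961.8 + 14200) = 0.06344.
So the output falls by 6.34 %.

6.34 %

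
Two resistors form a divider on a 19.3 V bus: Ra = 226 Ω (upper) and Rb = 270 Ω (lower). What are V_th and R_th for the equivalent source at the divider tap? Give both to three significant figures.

V_th = 10.5 V, R_th = 123 Ω

V_th is the open-circuit tap voltage: 19.3 × 270/(226 + 270) = 10.5 V.
With the supply zeroed, Ra and Rb appear in parallel from the tap: R_th = Ra‖Rb = (226 × 270)/496.0 = 123 Ω.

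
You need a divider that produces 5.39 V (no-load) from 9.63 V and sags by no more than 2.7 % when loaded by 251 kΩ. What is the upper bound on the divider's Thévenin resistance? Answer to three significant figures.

R_th ≤ 6.97 kΩ

Loading drop = R_th/(R_th + R_L) ≤ 0.0270, so R_th ≤ R_L · ε/(1−ε) = 251 kΩ × 0.0270/0.9730 = 6.97 kΩ.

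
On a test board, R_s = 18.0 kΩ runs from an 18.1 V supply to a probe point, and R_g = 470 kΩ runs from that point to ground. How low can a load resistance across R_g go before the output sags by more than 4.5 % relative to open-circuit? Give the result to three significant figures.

Output resistance R_th = R_s‖R_g = (18.0 × 470)/488.0 = 17.34 kΩ.
The fractional drop is R_th/(R_th + R_L); requiring this ≤ 0.0450 gives R_L ≥ R_th(1/0.0450 − 1) = 17.34 × 21.22 = 368 kΩ.

R_L(min) ≈ 368 kΩ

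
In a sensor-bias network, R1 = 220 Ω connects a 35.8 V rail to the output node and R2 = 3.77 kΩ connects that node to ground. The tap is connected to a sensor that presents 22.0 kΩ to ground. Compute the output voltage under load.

V_out ≈ 33.5 V

The load sits in parallel with R2: R2‖R_L = (3770 × 22000) / (3770 + 22000) = 3218 Ω.
V_out = 35.8 × 3218 / (220 + 3218) = 35.8 × 3218/3438 = 33.5 V.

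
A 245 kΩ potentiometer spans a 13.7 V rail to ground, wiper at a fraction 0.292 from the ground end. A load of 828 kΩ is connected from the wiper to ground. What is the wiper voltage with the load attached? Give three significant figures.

V ≈ 3.77 V

The wiper splits the pot into (1−α)R = 173.5 kΩ above and αR = 71.54 kΩ below.
Lower section ‖ load = 65.85 kΩ.
V_wiper = 13.7 × 65.85/(173.5 + 65.85) = 3.77 V.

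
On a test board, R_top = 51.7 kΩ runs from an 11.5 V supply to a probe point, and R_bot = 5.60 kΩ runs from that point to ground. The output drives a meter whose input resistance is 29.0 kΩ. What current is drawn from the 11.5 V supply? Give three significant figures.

R_bot‖R_L = 4.694 kΩ, so the source sees R_top + R_bot‖R_L = 56.39 kΩ.
I = 11.5 V / 56.39 kΩ = 0.204 mA.

I ≈ 0.204 mA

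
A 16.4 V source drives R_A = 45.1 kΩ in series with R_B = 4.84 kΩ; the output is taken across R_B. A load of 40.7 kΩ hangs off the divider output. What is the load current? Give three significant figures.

I_L ≈ 0.0353 mA

R_B‖R_L = 4.326 kΩ; V_out = 16.4 × 4.326/49.43 = 1.435 V.
I_L = V_out / R_L = 1.435 / 40.7 kΩ = 0.0353 mA.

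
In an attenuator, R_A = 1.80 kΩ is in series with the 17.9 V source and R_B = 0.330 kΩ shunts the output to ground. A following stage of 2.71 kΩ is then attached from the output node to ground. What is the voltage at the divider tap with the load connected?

The load sits in parallel with R_B: R_B‖R_L = (330 × 2710) / (330 + 2710) = 294.2 Ω.
V_out = 17.9 × 294.2 / (1800 + 294.2) = 17.9 × 294.2/2094 = 2.51 V.

V_out ≈ 2.51 V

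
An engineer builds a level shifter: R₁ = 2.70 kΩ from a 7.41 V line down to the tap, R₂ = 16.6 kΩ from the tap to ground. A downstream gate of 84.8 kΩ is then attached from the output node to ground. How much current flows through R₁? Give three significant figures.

R₂‖R_L = 13.88 kΩ, so the source sees R₁ + R₂‖R_L = 16.58 kΩ.
I = 7.41 V / 16.58 kΩ = 0.447 mA.

I ≈ 0.447 mA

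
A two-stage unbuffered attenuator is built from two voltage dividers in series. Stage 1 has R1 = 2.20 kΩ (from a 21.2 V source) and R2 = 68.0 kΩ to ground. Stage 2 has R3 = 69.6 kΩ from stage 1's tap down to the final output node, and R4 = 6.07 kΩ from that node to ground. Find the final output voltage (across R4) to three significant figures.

Stage 2 presents R3+R4 = 75.67 kΩ as a load on stage 1's tap.
Stage 1's lower leg becomes R2‖(R3+R4) = 35.82 kΩ, so V_mid = 21.2 × 35.82/38.02 = 19.97 V.
Stage 2 is itself unloaded: V_out = V_mid × R4/(R3+R4) = 19.97 × 6.07/75.67 = 1.60 V.

V_out ≈ 1.60 V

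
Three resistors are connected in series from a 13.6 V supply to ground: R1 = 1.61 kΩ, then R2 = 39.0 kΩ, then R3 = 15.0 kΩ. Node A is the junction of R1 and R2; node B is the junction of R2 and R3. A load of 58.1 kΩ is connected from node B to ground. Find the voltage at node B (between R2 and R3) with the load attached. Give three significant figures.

At node B, R3 is in parallel with the load: R3‖R_L = 11.92 kΩ.
Below node A the resistance is R2 + (R3‖R_L) = 50.92 kΩ, so V_A = 13.6 × 50.92/52.53 = 13.18 V.
Then V_B = V_A × (R3‖R_L)/(R2 + R3‖R_L) = 13.18 × 11.92/50.92 = 3.09 V.

V ≈ 3.09 V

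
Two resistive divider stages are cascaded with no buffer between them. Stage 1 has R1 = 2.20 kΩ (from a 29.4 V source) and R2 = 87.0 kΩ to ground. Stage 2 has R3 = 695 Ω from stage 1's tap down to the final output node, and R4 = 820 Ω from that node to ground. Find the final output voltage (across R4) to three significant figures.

V_out ≈ 6.42 V

Stage 2 presents R3+R4 = 1515 Ω as a load on stage 1's tap.
Stage 1's lower leg becomes R2‖(R3+R4) = 1489 Ω, so V_mid = 29.4 × 1489/3689 = 11.87 V.
Stage 2 is itself unloaded: V_out = V_mid × R4/(R3+R4) = 11.87 × 820/1515 = 6.42 V.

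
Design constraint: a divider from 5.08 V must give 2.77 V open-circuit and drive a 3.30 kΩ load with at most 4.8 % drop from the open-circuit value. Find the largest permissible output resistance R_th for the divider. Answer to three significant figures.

Loading drop = R_th/(R_th + R_L) ≤ 0.0480, so R_th ≤ R_L · ε/(1−ε) = 3.30 kΩ × 0.0480/0.9520 = 166 Ω.

R_th ≤ 166 Ω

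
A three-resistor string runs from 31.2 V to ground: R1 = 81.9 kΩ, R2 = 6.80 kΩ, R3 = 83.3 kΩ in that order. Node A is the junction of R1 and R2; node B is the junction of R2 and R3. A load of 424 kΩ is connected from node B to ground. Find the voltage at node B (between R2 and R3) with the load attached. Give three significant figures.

At node B, R3 is in parallel with the load: R3‖R_L = 69.62 kΩ.
Below node A the resistance is R2 + (R3‖R_L) = 76.42 kΩ, so V_A = 31.2 × 76.42/158.3 = 15.06 V.
Then V_B = V_A × (R3‖R_L)/(R2 + R3‖R_L) = 15.06 × 69.62/76.42 = 13.7 V.

V ≈ 13.7 V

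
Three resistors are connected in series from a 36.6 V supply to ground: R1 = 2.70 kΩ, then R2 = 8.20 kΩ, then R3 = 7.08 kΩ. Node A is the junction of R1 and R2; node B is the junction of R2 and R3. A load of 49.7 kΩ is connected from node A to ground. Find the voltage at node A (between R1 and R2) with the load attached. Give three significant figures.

Below node A the series string R2+R3 = 15.28 kΩ sits in parallel with the 49.7 kΩ load: 11.69 kΩ.
V_A = 36.6 × 11.69/(2.70 + 11.69) = 29.7 V.

V ≈ 29.7 V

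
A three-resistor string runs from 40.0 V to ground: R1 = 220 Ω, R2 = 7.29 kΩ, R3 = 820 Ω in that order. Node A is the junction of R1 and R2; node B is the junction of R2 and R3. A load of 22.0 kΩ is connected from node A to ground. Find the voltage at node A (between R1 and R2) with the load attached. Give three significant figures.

Below node A the series string R2+R3 = 8110 Ω sits in parallel with the 22000 Ω load: 5926 Ω.
V_A = 40.0 × 5926/(220 + 5926) = 38.6 V.

V ≈ 38.6 V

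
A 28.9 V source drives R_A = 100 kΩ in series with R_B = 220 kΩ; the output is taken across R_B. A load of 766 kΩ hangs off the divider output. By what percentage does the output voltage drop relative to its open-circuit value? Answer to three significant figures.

8.24 %

Unloaded V = 28.9 × 220/320.0 = 19.869 V.
Loaded: R_B‖R_L = 170.9 kΩ, giving V = 28.9 × 170.9/270.9 = 18.232 V.
Drop = (19.869 − 18.232) / 19.869 = 8.24 %.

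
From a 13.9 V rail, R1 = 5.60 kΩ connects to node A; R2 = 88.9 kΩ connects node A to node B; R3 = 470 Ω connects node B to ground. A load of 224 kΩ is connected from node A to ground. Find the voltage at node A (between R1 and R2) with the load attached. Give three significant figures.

V ≈ 12.8 V

Below node A the series string R2+R3 = 89370 Ω sits in parallel with the 224000 Ω load: 63880 Ω.
V_A = 13.9 × 63880/(5600 + 63880) = 12.8 V.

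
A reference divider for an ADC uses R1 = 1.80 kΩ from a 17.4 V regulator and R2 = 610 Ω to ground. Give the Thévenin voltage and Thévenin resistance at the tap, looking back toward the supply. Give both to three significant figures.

V_th = 4.40 V, R_th = 456 Ω

V_th is the open-circuit tap voltage: 17.4 × 610/(1800 + 610) = 4.40 V.
With the supply zeroed, R1 and R2 appear in parallel from the tap: R_th = R1‖R2 = (1800 × 610)/2410 = 456 Ω.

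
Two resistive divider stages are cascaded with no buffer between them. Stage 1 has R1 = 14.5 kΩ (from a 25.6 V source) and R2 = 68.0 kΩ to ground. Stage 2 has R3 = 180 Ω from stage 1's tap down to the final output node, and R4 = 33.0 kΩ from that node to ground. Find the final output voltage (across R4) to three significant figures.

V_out ≈ 15.4 V

Stage 2 presents R3+R4 = 33180 Ω as a load on stage 1's tap.
Stage 1's lower leg becomes R2‖(R3+R4) = 22300 Ω, so V_mid = 25.6 × 22300/36800 = 15.51 V.
Stage 2 is itself unloaded: V_out = V_mid × R4/(R3+R4) = 15.51 × 33000/33180 = 15.4 V.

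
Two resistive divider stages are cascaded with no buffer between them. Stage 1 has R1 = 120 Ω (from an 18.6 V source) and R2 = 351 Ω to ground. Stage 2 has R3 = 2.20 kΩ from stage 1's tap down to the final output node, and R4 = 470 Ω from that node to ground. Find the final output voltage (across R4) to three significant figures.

Stage 2 presents R3+R4 = 2670 Ω as a load on stage 1's tap.
Stage 1's lower leg becomes R2‖(R3+R4) = 310.2 Ω, so V_mid = 18.6 × 310.2/430.2 = 13.41 V.
Stage 2 is itself unloaded: V_out = V_mid × R4/(R3+R4) = 13.41 × 470/2670 = 2.36 V.

V_out ≈ 2.36 V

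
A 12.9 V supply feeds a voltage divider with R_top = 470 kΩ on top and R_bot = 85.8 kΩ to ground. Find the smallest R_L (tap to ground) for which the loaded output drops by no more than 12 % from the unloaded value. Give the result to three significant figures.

Output resistance R_th = R_top‖R_bot = (470 × 85.8)/555.8 = 72.55 kΩ.
The fractional drop is R_th/(R_th + R_L); requiring this ≤ 0.120 gives R_L ≥ R_th(1/0.120 − 1) = 72.55 × 7.333 = 532 kΩ.

R_L(min) ≈ 532 kΩ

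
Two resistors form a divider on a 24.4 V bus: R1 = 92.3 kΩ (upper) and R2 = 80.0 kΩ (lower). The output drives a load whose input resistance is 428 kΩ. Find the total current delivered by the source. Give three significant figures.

R2‖R_L = 67.40 kΩ, so the source sees R1 + R2‖R_L = 159.7 kΩ.
I = 24.4 V / 159.7 kΩ = 0.153 mA.

I ≈ 0.153 mA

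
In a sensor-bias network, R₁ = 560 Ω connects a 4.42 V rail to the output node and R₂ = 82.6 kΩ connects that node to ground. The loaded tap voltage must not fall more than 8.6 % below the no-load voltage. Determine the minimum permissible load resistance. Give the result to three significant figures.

R_L(min) ≈ 5.91 kΩ

Output resistance R_th = R₁‖R₂ = (560 × 82600)/83160 = 556.2 Ω.
The fractional drop is R_th/(R_th + R_L); requiring this ≤ 0.0860 gives R_L ≥ R_th(1/0.0860 − 1) = 556.2 × 10.63 = 5.91 kΩ.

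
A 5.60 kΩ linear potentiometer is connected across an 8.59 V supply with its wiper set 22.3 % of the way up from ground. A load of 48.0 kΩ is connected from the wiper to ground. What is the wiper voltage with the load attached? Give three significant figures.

The wiper splits the pot into (1−α)R = 4.351 kΩ above and αR = 1.249 kΩ below.
Lower section ‖ load = 1.217 kΩ.
V_wiper = 8.59 × 1.217/(4.351 + 1.217) = 1.88 V.

V ≈ 1.88 V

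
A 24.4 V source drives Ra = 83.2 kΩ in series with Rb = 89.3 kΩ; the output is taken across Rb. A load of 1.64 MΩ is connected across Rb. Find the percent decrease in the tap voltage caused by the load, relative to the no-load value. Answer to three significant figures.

The divider's output (Thévenin) resistance is Ra‖Rb = 43.07 kΩ.
Fractional drop under load = R_th/(R_th + R_L) = 43.07 / (43.07 + 1640) = 0.02559.
So the output falls by 2.56 %.

2.56 %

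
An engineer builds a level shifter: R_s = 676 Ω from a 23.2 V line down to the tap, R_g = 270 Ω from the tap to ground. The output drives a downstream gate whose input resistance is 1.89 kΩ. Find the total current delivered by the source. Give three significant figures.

R_g‖R_L = 236.2 Ω, so the source sees R_s + R_g‖R_L = 912.2 Ω.
I = 23.2 V / 912.2 Ω = 25.4 mA.

I ≈ 25.4 mA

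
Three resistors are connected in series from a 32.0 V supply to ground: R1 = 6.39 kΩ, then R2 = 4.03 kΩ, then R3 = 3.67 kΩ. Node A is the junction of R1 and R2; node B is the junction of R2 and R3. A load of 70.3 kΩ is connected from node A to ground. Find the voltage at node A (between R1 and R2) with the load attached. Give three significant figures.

Below node A the series string R2+R3 = 7.700 kΩ sits in parallel with the 70.3 kΩ load: 6.940 kΩ.
V_A = 32.0 × 6.940/(6.39 + 6.940) = 16.7 V.

V ≈ 16.7 V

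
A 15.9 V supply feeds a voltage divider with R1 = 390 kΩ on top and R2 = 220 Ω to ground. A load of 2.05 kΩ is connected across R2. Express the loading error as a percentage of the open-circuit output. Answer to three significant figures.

9.69 %

Unloaded V = 15.9 × 220/390200 = 0.0089642 V.
Loaded: R2‖R_L = 198.7 Ω, giving V = 15.9 × 198.7/390200 = 0.0080958 V.
Drop = (0.0089642 − 0.0080958) / 0.0089642 = 9.69 %.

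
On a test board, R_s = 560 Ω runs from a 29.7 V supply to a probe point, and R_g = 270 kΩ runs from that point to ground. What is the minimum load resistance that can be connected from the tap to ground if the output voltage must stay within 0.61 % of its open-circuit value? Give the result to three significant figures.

Output resistance R_th = R_s‖R_g = (560 × 270000)/270600 = 558.8 Ω.
The fractional drop is R_th/(R_th + R_L); requiring this ≤ 0.00610 gives R_L ≥ R_th(1/0.00610 − 1) = 558.8 × 162.9 = 91.1 kΩ.

R_L(min) ≈ 91.1 kΩ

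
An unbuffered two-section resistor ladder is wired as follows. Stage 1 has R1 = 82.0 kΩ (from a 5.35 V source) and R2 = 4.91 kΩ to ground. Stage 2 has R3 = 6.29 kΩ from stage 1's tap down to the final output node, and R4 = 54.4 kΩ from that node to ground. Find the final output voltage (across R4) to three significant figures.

Stage 2 presents R3+R4 = 60.69 kΩ as a load on stage 1's tap.
Stage 1's lower leg becomes R2‖(R3+R4) = 4.542 kΩ, so V_mid = 5.35 × 4.542/86.54 = 0.2808 V.
Stage 2 is itself unloaded: V_out = V_mid × R4/(R3+R4) = 0.2808 × 54.4/60.69 = 0.252 V.

V_out ≈ 0.252 V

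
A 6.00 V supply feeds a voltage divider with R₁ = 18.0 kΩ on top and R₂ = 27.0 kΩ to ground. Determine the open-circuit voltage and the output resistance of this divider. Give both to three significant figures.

V_th is the open-circuit tap voltage: 6.00 × 27.0/(18.0 + 27.0) = 3.60 V.
With the supply zeroed, R₁ and R₂ appear in parallel from the tap: R_th = R₁‖R₂ = (18.0 × 27.0)/45.00 = 10.8 kΩ.

V_th = 3.60 V, R_th = 10.8 kΩ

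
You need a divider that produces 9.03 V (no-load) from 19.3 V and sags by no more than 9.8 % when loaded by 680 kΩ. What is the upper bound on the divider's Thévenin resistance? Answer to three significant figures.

R_th ≤ 73.9 kΩ

Loading drop = R_th/(R_th + R_L) ≤ 0.0980, so R_th ≤ R_L · ε/(1−ε) = 680 kΩ × 0.0980/0.9020 = 73.9 kΩ.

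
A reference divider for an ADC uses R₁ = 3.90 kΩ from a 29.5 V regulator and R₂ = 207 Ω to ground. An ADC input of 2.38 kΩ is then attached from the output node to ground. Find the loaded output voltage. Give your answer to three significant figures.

V_out ≈ 1.37 V

The load sits in parallel with R₂: R₂‖R_L = (207 × 2380) / (207 + 2380) = 190.4 Ω.
V_out = 29.5 × 190.4 / (3900 + 190.4) = 29.5 × 190.4/4090 = 1.37 V.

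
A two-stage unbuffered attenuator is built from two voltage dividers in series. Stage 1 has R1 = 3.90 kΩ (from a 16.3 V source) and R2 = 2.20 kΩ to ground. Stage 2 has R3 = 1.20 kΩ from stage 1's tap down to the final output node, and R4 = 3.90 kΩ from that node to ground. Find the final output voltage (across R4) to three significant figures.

V_out ≈ 3.52 V

Stage 2 presents R3+R4 = 5.100 kΩ as a load on stage 1's tap.
Stage 1's lower leg becomes R2‖(R3+R4) = 1.537 kΩ, so V_mid = 16.3 × 1.537/5.437 = 4.608 V.
Stage 2 is itself unloaded: V_out = V_mid × R4/(R3+R4) = 4.608 × 3.90/5.100 = 3.52 V.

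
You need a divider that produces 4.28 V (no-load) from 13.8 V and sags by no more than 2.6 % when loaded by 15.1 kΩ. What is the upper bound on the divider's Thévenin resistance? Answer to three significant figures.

R_th ≤ 403 Ω

Loading drop = R_th/(R_th + R_L) ≤ 0.0260, so R_th ≤ R_L · ε/(1−ε) = 15.1 kΩ × 0.0260/0.9740 = 403 Ω.
(Any R1, R2 with R2/(R1+R2) = 0.310 and R1‖R2 ≤ 403 Ω will meet the spec.)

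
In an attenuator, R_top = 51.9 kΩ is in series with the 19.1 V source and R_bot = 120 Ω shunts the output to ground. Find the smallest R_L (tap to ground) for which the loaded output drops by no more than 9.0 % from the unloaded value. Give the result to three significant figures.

Output resistance R_th = R_top‖R_bot = (51900 × 120)/52020 = 119.7 Ω.
The fractional drop is R_th/(R_th + R_L); requiring this ≤ 0.0900 gives R_L ≥ R_th(1/0.0900 − 1) = 119.7 × 10.11 = 1.21 kΩ.

R_L(min) ≈ 1.21 kΩ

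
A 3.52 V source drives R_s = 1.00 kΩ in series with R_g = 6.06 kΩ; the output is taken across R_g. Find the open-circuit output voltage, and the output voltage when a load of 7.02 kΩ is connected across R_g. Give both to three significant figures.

Open-circuit: V = 3.52 × 6.06/(1.00 + 6.06) = 3.02 V.
With the load, R_g becomes R_g‖R_L = 3.252 kΩ, so V = 3.52 × 3.252/4.252 = 2.69 V.

Unloaded: 3.02 V; loaded: 2.69 V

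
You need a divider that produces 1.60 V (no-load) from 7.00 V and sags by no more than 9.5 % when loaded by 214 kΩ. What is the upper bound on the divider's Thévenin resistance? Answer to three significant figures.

R_th ≤ 22.5 kΩ

Loading drop = R_th/(R_th + R_L) ≤ 0.0950, so R_th ≤ R_L · ε/(1−ε) = 214 kΩ × 0.0950/0.9050 = 22.5 kΩ.
(Any R1, R2 with R2/(R1+R2) = 0.229 and R1‖R2 ≤ 22.5 kΩ will meet the spec.)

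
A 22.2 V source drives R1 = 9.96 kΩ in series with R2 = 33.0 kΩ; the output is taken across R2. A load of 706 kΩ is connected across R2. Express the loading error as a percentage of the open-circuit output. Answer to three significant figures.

The divider's output (Thévenin) resistance is R1‖R2 = 7.651 kΩ.
Fractional drop under load = R_th/(R_th + R_L) = 7.651 / (7.651 + 706) = 0.01072.
So the output falls by 1.07 %.

1.07 %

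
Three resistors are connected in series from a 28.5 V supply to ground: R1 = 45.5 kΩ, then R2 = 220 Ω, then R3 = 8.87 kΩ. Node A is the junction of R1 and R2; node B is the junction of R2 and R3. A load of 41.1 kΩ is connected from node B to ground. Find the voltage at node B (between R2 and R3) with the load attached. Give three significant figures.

At node B, R3 is in parallel with the load: R3‖R_L = 7296 Ω.
Below node A the resistance is R2 + (R3‖R_L) = 7516 Ω, so V_A = 28.5 × 7516/53020 = 4.040 V.
Then V_B = V_A × (R3‖R_L)/(R2 + R3‖R_L) = 4.040 × 7296/7516 = 3.92 V.

V ≈ 3.92 V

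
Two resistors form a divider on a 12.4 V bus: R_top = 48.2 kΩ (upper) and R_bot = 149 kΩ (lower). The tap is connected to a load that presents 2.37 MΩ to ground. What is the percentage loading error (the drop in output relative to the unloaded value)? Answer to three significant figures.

The divider's output (Thévenin) resistance is R_top‖R_bot = 36.42 kΩ.
Fractional drop under load = R_th/(R_th + R_L) = 36.42 / (36.42 + 2370) = 0.01513.
So the output falls by 1.51 %.

1.51 %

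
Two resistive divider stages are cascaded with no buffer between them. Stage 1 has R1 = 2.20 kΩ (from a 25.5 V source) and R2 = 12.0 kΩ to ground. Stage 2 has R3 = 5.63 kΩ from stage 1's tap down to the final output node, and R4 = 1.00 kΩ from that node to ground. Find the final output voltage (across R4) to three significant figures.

V_out ≈ 2.54 V

Stage 2 presents R3+R4 = 6.630 kΩ as a load on stage 1's tap.
Stage 1's lower leg becomes R2‖(R3+R4) = 4.271 kΩ, so V_mid = 25.5 × 4.271/6.471 = 16.83 V.
Stage 2 is itself unloaded: V_out = V_mid × R4/(R3+R4) = 16.83 × 1.00/6.630 = 2.54 V.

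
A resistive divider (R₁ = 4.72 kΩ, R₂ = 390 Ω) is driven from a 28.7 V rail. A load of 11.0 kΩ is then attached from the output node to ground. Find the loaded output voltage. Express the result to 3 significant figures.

V_out ≈ 2.12 V

The load sits in parallel with R₂: R₂‖R_L = (390 × 11000) / (390 + 11000) = 376.6 Ω.
V_out = 28.7 × 376.6 / (4720 + 376.6) = 28.7 × 376.6/5097 = 2.12 V.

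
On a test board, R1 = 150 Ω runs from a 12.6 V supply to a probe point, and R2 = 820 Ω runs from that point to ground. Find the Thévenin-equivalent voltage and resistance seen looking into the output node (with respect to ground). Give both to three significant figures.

V_th is the open-circuit tap voltage: 12.6 × 820/(150 + 820) = 10.7 V.
With the supply zeroed, R1 and R2 appear in parallel from the tap: R_th = R1‖R2 = (150 × 820)/970.0 = 127 Ω.

V_th = 10.7 V, R_th = 127 Ω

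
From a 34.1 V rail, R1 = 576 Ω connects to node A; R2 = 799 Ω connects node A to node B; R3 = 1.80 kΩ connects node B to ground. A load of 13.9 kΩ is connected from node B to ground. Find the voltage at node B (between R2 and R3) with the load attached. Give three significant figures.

At node B, R3 is in parallel with the load: R3‖R_L = 1594 Ω.
Below node A the resistance is R2 + (R3‖R_L) = 2393 Ω, so V_A = 34.1 × 2393/2969 = 27.48 V.
Then V_B = V_A × (R3‖R_L)/(R2 + R3‖R_L) = 27.48 × 1594/2393 = 18.3 V.

V ≈ 18.3 V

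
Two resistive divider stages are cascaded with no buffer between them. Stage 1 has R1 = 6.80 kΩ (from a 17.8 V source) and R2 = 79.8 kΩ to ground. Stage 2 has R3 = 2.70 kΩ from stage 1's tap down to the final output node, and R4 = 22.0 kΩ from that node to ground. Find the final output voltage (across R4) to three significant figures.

V_out ≈ 11.7 V

Stage 2 presents R3+R4 = 24.70 kΩ as a load on stage 1's tap.
Stage 1's lower leg becomes R2‖(R3+R4) = 18.86 kΩ, so V_mid = 17.8 × 18.86/25.66 = 13.08 V.
Stage 2 is itself unloaded: V_out = V_mid × R4/(R3+R4) = 13.08 × 22.0/24.70 = 11.7 V.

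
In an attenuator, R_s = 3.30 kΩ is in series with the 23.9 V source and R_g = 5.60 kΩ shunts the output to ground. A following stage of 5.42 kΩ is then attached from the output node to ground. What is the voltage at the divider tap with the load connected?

The load sits in parallel with R_g: R_g‖R_L = (5.60 × 5.42) / (5.60 + 5.42) = 2.754 kΩ.
V_out = 23.9 × 2.754 / (3.30 + 2.754) = 23.9 × 2.754/6.054 = 10.9 V.

V_out ≈ 10.9 V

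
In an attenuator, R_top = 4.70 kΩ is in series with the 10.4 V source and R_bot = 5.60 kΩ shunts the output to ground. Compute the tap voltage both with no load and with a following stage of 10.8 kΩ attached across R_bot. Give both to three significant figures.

Open-circuit: V = 10.4 × 5.60/(4.70 + 5.60) = 5.65 V.
With the load, R_bot becomes R_bot‖R_L = 3.688 kΩ, so V = 10.4 × 3.688/8.388 = 4.57 V.

Unloaded: 5.65 V; loaded: 4.57 V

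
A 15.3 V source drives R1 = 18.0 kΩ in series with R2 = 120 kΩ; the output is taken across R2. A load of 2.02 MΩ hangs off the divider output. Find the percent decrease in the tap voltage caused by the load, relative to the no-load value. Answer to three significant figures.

The divider's output (Thévenin) resistance is R1‖R2 = 15.65 kΩ.
Fractional drop under load = R_th/(R_th + R_L) = 15.65 / (15.65 + 2020) = 0.007689.
So the output falls by 0.769 %.

0.769 %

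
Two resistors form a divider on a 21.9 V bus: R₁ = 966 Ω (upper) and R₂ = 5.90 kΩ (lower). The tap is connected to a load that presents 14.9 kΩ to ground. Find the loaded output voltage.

The load sits in parallel with R₂: R₂‖R_L = (5900 × 14900) / (5900 + 14900) = 4226 Ω.
V_out = 21.9 × 4226 / (966 + 4226) = 21.9 × 4226/5192 = 17.8 V.
(Unloaded it would have been 18.8 V.)

V_out ≈ 17.8 V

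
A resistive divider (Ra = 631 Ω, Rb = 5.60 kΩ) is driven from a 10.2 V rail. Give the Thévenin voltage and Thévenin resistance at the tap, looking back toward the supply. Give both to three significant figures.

V_th = 9.17 V, R_th = 567 Ω

V_th is the open-circuit tap voltage: 10.2 × 5600/(631 + 5600) = 9.17 V.
With the supply zeroed, Ra and Rb appear in parallel from the tap: R_th = Ra‖Rb = (631 × 5600)/6231 = 567 Ω.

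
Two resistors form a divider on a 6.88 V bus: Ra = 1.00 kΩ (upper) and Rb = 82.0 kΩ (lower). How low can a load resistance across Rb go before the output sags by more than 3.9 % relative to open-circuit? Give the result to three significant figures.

R_L(min) ≈ 24.3 kΩ

Output resistance R_th = Ra‖Rb = (1000 × 82000)/83000 = 988.0 Ω.
The fractional drop is R_th/(R_th + R_L); requiring this ≤ 0.0390 gives R_L ≥ R_th(1/0.0390 − 1) = 988.0 × 24.64 = 24.3 kΩ.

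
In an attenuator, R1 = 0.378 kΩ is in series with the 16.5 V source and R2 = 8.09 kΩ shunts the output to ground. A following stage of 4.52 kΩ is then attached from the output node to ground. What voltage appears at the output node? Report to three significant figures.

V_out ≈ 14.6 V

The load sits in parallel with R2: R2‖R_L = (8090 × 4520) / (8090 + 4520) = 2900 Ω.
V_out = 16.5 × 2900 / (378 + 2900) = 16.5 × 2900/3278 = 14.6 V.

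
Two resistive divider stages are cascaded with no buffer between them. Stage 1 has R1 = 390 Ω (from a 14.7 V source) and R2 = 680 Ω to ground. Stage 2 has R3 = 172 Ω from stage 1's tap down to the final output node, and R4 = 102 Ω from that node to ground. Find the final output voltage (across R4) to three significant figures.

V_out ≈ 1.83 V

Stage 2 presents R3+R4 = 274.0 Ω as a load on stage 1's tap.
Stage 1's lower leg becomes R2‖(R3+R4) = 195.3 Ω, so V_mid = 14.7 × 195.3/585.3 = 4.905 V.
Stage 2 is itself unloaded: V_out = V_mid × R4/(R3+R4) = 4.905 × 102/274.0 = 1.83 V.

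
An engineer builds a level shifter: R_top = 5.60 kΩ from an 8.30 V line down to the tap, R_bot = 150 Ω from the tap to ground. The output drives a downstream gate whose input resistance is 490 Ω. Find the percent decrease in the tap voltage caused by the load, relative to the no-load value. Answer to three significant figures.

23.0 %

Unloaded V = 8.30 × 150/5750 = 0.2165 V.
Loaded: R_bot‖R_L = 114.8 Ω, giving V = 8.30 × 114.8/5715 = 0.1668 V.
Drop = (0.2165 − 0.1668) / 0.2165 = 23.0 %.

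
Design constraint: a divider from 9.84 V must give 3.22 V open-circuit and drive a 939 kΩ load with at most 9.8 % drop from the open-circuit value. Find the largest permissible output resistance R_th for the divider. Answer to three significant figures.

R_th ≤ 102 kΩ

Loading drop = R_th/(R_th + R_L) ≤ 0.0980, so R_th ≤ R_L · ε/(1−ε) = 939 kΩ × 0.0980/0.9020 = 102 kΩ.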